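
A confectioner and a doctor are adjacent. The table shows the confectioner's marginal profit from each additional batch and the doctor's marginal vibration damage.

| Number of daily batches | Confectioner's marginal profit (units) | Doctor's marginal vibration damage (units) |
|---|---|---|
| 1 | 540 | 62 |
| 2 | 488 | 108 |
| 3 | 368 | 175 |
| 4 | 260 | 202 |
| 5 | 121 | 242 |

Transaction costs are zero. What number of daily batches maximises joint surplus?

4

Bargaining reaches the level where marginal profit last exceeds marginal vibration damage.
That holds through level 4 (260 ≥ 202) but not at 5 (121 < 242).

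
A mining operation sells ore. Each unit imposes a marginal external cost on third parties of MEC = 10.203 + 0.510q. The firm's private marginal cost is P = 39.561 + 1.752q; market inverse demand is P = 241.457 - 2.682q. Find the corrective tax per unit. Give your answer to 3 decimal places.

tax = 29.977 per unit

Social marginal cost = private MC + MEC = 49.764 + 2.262q.
Set SMC = demand: 49.764 + 2.262q = 241.457 - 2.682q → q* = 38.7729.
The Pigouvian tax equals MEC at q*: 10.203 + 0.510×38.7729 = 29.9772.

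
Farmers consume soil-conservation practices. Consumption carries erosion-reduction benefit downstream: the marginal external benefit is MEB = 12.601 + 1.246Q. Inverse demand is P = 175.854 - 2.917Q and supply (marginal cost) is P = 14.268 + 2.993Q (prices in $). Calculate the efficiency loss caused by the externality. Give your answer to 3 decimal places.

Market equilibrium (private): 14.268 + 2.993Q = 175.854 - 2.917Q → Q_m = 27.3411.
Social marginal benefit = demand + MEB = 188.455 - 1.671Q.
Set SMB = MC: 188.455 - 1.671Q = 14.268 + 2.993Q → Q* = 37.3471.
Height of the DWL triangle at Q_m is SMB(Q_m) − MC(Q_m) = MEB(Q_m) = 46.6680.
DWL = ½ × 10.0060 × 46.6680 = 233.4800.

DWL = $233.480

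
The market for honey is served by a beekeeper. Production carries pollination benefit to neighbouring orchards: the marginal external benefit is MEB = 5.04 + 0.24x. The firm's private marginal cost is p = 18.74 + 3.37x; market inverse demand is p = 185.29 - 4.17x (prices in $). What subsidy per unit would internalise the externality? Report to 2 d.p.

subsidy = $10.68 per unit

Social marginal cost = private MC − MEB = 13.70 + 3.13x.
Set SMC = demand: 13.70 + 3.13x = 185.29 - 4.17x → x* = 23.5055.
The Pigouvian subsidy equals MEB at x*: 5.04 + 0.24×23.5055 = 10.6813.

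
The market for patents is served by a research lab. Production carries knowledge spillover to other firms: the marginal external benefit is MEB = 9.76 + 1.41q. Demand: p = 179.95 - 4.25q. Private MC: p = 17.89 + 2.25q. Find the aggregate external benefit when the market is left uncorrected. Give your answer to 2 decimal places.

Market equilibrium (private): 17.89 + 2.25q = 179.95 - 4.25q → q_m = 24.9323.
Total external benefit = ∫₀^{q_m} (9.76 + 1.41q) dq = 9.76×24.9323 + ½×1.41×24.9323² = 681.5811.

681.58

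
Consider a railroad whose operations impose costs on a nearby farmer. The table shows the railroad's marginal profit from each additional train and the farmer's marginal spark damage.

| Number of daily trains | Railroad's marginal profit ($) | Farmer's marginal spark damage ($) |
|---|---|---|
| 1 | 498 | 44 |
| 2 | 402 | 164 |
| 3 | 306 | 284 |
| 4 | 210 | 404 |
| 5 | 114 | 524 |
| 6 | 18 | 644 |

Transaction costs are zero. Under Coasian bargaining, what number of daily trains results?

Bargaining reaches the level where marginal profit last exceeds marginal spark damage.
That holds through level 3 (306 ≥ 284) but not at 4 (210 < 404).

3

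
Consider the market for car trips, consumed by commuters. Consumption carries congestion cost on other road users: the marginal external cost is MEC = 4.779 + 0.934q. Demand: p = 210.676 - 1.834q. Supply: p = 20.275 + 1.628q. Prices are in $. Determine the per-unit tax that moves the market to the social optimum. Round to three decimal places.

tax = $44.217 per unit

Social marginal benefit = demand − MEC = 205.897 - 2.768q.
Set SMB = MC: 205.897 - 2.768q = 20.275 + 1.628q → q* = 42.2252.
The Pigouvian tax equals MEC at q*: 4.779 + 0.934×42.2252 = 44.2173.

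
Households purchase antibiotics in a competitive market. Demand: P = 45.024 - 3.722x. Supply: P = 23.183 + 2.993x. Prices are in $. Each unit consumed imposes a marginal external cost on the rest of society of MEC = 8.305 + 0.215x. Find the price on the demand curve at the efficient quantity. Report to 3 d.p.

Social marginal benefit = demand − MEC = 36.719 - 3.937x.
Set SMB = MC: 36.719 - 3.937x = 23.183 + 2.993x → x* = 1.9532.
Consumer price on the demand curve at x*: 45.024 − 3.722×1.9532 = 37.7542.

P = $37.754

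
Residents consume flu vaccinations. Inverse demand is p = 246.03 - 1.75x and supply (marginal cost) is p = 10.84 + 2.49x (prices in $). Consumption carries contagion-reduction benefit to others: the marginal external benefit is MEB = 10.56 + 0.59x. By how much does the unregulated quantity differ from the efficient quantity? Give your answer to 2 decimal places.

Market equilibrium (private): 10.84 + 2.49x = 246.03 - 1.75x → x_m = 55.4693.
Social marginal benefit = demand + MEB = 256.59 - 1.16x.
Set SMB = MC: 256.59 - 1.16x = 10.84 + 2.49x → x* = 67.3288.
Gap = |55.4693 − 67.3288| = 11.8595.

11.86 units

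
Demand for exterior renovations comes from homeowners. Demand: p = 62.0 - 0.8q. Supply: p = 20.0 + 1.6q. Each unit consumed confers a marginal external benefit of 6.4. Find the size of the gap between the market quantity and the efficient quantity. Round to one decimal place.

2.7 units

Market equilibrium (private): 20.0 + 1.6q = 62.0 - 0.8q → q_m = 17.5000.
Social marginal benefit = demand + MEB = 68.4 - 0.8q.
Set SMB = MC: 68.4 - 0.8q = 20.0 + 1.6q → q* = 20.1667.
Gap = |17.5000 − 20.1667| = 2.6667.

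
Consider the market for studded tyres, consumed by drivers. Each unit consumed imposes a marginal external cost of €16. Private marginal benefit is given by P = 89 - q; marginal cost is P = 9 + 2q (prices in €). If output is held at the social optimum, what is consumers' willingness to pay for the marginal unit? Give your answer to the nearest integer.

Social marginal benefit = demand − MEC = 73 - q.
Set SMB = MC: 73 - q = 9 + 2q → q* = 21.3333.
Consumer price on the demand curve at q*: 89 − 1×21.3333 = 67.6667.

P = €68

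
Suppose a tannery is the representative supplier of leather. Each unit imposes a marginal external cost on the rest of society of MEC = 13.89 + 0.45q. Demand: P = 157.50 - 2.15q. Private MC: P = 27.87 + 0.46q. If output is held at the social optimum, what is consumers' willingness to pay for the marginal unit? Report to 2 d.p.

P = 76.18

Social marginal cost = private MC + MEC = 41.76 + 0.91q.
Set SMC = demand: 41.76 + 0.91q = 157.50 - 2.15q → q* = 37.8235.
Consumer price on the demand curve at q*: 157.50 − 2.15×37.8235 = 76.1795.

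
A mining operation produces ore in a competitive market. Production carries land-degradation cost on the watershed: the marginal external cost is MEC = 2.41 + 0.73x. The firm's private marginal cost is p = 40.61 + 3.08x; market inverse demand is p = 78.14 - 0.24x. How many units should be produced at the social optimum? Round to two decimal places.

x* = 8.67

Social marginal cost = private MC + MEC = 43.02 + 3.81x.
Set SMC = demand: 43.02 + 3.81x = 78.14 - 0.24x → x* = 8.6716.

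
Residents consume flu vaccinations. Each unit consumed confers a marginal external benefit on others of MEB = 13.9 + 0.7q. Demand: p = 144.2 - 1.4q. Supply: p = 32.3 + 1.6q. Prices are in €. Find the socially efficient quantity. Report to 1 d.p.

Social marginal benefit = demand + MEB = 158.1 - 0.7q.
Set SMB = MC: 158.1 - 0.7q = 32.3 + 1.6q → q* = 54.6957.

q* = 54.7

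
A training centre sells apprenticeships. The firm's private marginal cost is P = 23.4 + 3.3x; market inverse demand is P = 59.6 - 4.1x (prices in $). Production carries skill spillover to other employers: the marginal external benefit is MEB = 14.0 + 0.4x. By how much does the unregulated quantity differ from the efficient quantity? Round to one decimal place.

2.3 units

Market equilibrium (private): 23.4 + 3.3x = 59.6 - 4.1x → x_m = 4.8919.
Social marginal cost = private MC − MEB = 9.4 + 2.9x.
Set SMC = demand: 9.4 + 2.9x = 59.6 - 4.1x → x* = 7.1714.
Gap = |4.8919 − 7.1714| = 2.2795.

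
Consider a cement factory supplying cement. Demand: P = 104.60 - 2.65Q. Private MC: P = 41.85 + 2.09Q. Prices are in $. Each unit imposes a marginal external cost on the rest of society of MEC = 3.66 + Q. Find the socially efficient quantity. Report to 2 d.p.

Social marginal cost = private MC + MEC = 45.51 + 3.09Q.
Set SMC = demand: 45.51 + 3.09Q = 104.60 - 2.65Q → Q* = 10.2944.

Q* = 10.29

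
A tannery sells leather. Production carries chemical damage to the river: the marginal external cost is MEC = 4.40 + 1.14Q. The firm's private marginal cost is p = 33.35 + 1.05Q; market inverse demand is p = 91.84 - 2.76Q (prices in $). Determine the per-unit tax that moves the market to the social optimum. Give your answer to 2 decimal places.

Social marginal cost = private MC + MEC = 37.75 + 2.19Q.
Set SMC = demand: 37.75 + 2.19Q = 91.84 - 2.76Q → Q* = 10.9273.
The Pigouvian tax equals MEC at Q*: 4.40 + 1.14×10.9273 = 16.8571.

tax = $16.86 per unit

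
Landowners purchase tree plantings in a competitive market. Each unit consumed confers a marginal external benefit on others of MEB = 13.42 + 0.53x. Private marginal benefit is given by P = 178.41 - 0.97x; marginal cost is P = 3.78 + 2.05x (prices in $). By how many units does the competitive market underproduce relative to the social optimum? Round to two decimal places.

17.70 units

Market equilibrium (private): 3.78 + 2.05x = 178.41 - 0.97x → x_m = 57.8245.
Social marginal benefit = demand + MEB = 191.83 - 0.44x.
Set SMB = MC: 191.83 - 0.44x = 3.78 + 2.05x → x* = 75.5221.
Gap = |57.8245 − 75.5221| = 17.6976.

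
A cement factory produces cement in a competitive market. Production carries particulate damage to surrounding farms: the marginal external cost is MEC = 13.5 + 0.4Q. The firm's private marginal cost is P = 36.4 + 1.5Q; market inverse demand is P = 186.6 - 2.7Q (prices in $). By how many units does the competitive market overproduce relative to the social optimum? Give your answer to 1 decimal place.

6.0 units

Market equilibrium (private): 36.4 + 1.5Q = 186.6 - 2.7Q → Q_m = 35.7619.
Social marginal cost = private MC + MEC = 49.9 + 1.9Q.
Set SMC = demand: 49.9 + 1.9Q = 186.6 - 2.7Q → Q* = 29.7174.
Gap = |35.7619 − 29.7174| = 6.0445.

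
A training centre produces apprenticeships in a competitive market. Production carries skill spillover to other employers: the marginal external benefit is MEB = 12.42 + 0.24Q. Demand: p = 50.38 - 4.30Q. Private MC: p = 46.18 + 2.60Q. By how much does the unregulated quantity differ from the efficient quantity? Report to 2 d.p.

1.89 units

Market equilibrium (private): 46.18 + 2.60Q = 50.38 - 4.30Q → Q_m = 0.6087.
Social marginal cost = private MC − MEB = 33.76 + 2.36Q.
Set SMC = demand: 33.76 + 2.36Q = 50.38 - 4.30Q → Q* = 2.4955.
Gap = |0.6087 − 2.4955| = 1.8868.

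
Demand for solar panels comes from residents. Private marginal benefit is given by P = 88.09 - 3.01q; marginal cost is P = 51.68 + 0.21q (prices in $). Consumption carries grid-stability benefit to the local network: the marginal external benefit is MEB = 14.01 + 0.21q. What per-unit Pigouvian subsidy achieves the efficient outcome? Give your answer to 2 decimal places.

Social marginal benefit = demand + MEB = 102.10 - 2.80q.
Set SMB = MC: 102.10 - 2.80q = 51.68 + 0.21q → q* = 16.7508.
The Pigouvian subsidy equals MEB at q*: 14.01 + 0.21×16.7508 = 17.5277.

subsidy = $17.53 per unit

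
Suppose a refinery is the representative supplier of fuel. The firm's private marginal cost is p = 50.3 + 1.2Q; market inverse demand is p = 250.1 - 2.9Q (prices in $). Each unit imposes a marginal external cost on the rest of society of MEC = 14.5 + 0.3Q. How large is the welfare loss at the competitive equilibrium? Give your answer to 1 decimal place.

Market equilibrium (private): 50.3 + 1.2Q = 250.1 - 2.9Q → Q_m = 48.7317.
Social marginal cost = private MC + MEC = 64.8 + 1.5Q.
Set SMC = demand: 64.8 + 1.5Q = 250.1 - 2.9Q → Q* = 42.1136.
The welfare-loss triangle has base |Q_m − Q*| and height MEC(Q_m) (the vertical gap between SMC and demand is zero at Q* and MEC at Q_m).
DWL = ½ × 6.6181 × 29.1195 = 96.3579.

DWL = $96.4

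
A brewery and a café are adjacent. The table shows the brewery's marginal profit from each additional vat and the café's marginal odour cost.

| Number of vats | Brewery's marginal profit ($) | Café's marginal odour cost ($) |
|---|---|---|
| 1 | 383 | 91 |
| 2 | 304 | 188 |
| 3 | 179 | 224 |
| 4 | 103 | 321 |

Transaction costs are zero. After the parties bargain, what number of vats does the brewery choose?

Bargaining reaches the level where marginal profit last exceeds marginal odour cost.
That holds through level 2 (304 ≥ 188) but not at 3 (179 < 224).

2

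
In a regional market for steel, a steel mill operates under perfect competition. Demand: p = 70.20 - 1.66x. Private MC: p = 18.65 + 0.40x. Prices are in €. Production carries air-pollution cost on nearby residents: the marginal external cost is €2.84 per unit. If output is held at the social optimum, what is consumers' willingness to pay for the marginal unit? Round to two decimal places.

Social marginal cost = private MC + MEC = 21.49 + 0.40x.
Set SMC = demand: 21.49 + 0.40x = 70.20 - 1.66x → x* = 23.6456.
Consumer price on the demand curve at x*: 70.20 − 1.66×23.6456 = 30.9483.

P = €30.95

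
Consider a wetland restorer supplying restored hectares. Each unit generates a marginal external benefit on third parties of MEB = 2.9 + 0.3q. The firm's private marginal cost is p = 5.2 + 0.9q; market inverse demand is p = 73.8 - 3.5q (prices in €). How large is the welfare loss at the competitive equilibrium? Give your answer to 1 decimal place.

DWL = €7.0

Market equilibrium (private): 5.2 + 0.9q = 73.8 - 3.5q → q_m = 15.5909.
Social marginal cost = private MC − MEB = 2.3 + 0.6q.
Set SMC = demand: 2.3 + 0.6q = 73.8 - 3.5q → q* = 17.4390.
The loss is the area between SMC and demand from q* to q_m; with linear curves that's a triangle of height MEB(q_m).
DWL = ½ × 1.8481 × 7.5773 = 7.0018.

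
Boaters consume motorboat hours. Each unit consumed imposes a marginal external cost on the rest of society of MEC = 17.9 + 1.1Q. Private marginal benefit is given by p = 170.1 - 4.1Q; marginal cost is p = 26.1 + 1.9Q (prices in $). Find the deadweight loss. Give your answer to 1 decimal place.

DWL = $138.2

Market equilibrium (private): 26.1 + 1.9Q = 170.1 - 4.1Q → Q_m = 24.0000.
Social marginal benefit = demand − MEC = 152.2 - 5.2Q.
Set SMB = MC: 152.2 - 5.2Q = 26.1 + 1.9Q → Q* = 17.7606.
The loss is the area between SMB and MC from Q* to Q_m; with linear curves that's a triangle of height MEC(Q_m).
DWL = ½ × 6.2394 × 44.3000 = 138.2027.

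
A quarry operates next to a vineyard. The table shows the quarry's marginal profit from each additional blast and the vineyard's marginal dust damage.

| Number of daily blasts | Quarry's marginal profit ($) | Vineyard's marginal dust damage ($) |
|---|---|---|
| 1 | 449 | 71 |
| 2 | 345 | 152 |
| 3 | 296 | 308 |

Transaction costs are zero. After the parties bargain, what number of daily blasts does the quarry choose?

2

Bargaining reaches the level where marginal profit last exceeds marginal dust damage.
That holds through level 2 (345 ≥ 152) but not at 3 (296 < 308).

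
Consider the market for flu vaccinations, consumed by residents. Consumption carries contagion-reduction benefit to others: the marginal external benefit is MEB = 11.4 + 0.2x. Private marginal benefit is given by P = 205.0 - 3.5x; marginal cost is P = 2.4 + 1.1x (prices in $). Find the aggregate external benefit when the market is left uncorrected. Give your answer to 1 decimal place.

$696.1

Market equilibrium (private): 2.4 + 1.1x = 205.0 - 3.5x → x_m = 44.0435.
Total external benefit = ∫₀^{x_m} (11.4 + 0.2x) dx = 11.4×44.0435 + ½×0.2×44.0435² = 696.0789.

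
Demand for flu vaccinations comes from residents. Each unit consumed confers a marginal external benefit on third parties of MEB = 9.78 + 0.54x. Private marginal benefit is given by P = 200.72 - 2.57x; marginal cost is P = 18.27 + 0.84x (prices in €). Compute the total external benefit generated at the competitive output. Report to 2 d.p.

€1296.21

Market equilibrium (private): 18.27 + 0.84x = 200.72 - 2.57x → x_m = 53.5044.
Total external benefit = ∫₀^{x_m} (9.78 + 0.54x) dx = 9.78×53.5044 + ½×0.54×53.5044² = 1296.2077.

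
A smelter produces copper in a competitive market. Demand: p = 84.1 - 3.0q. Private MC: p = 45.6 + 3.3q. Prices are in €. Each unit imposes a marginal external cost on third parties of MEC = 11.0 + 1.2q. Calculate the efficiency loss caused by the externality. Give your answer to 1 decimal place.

DWL = €22.4

Market equilibrium (private): 45.6 + 3.3q = 84.1 - 3.0q → q_m = 6.1111.
Social marginal cost = private MC + MEC = 56.6 + 4.5q.
Set SMC = demand: 56.6 + 4.5q = 84.1 - 3.0q → q* = 3.6667.
The welfare-loss triangle has base |q_m − q*| and height MEC(q_m) (the vertical gap between SMC and demand is zero at q* and MEC at q_m).
DWL = ½ × 2.4444 × 18.3333 = 22.4070.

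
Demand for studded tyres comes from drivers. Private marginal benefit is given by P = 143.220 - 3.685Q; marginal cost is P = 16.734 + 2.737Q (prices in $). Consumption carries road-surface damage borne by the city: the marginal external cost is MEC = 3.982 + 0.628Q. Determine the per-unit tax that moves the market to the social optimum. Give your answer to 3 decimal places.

tax = $14.894 per unit

Social marginal benefit = demand − MEC = 139.238 - 4.313Q.
Set SMB = MC: 139.238 - 4.313Q = 16.734 + 2.737Q → Q* = 17.3765.
The Pigouvian tax equals MEC at Q*: 3.982 + 0.628×17.3765 = 14.8944.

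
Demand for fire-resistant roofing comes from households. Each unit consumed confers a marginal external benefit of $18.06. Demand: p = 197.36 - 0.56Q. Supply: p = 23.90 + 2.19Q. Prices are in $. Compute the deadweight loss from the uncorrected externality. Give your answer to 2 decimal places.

Market equilibrium (private): 23.90 + 2.19Q = 197.36 - 0.56Q → Q_m = 63.0764.
Social marginal benefit = demand + MEB = 215.42 - 0.56Q.
Set SMB = MC: 215.42 - 0.56Q = 23.90 + 2.19Q → Q* = 69.6436.
The loss is the area between SMB and MC from Q* to Q_m; with linear curves that's a triangle of height MEB(Q_m).
DWL = ½ × 6.5672 × 18.0600 = 59.3018.

DWL = $59.30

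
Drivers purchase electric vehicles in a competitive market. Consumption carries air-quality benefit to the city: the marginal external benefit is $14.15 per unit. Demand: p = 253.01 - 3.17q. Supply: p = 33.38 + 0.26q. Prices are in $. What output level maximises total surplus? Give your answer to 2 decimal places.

Social marginal benefit = demand + MEB = 267.16 - 3.17q.
Set SMB = MC: 267.16 - 3.17q = 33.38 + 0.26q → q* = 68.1574.

q* = 68.16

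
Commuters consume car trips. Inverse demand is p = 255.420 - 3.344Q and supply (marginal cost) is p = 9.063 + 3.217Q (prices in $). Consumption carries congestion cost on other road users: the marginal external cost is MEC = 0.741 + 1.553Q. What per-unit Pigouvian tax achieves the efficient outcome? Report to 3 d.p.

Social marginal benefit = demand − MEC = 254.679 - 4.897Q.
Set SMB = MC: 254.679 - 4.897Q = 9.063 + 3.217Q → Q* = 30.2706.
The Pigouvian tax equals MEC at Q*: 0.741 + 1.553×30.2706 = 47.7512.

tax = $47.751 per unit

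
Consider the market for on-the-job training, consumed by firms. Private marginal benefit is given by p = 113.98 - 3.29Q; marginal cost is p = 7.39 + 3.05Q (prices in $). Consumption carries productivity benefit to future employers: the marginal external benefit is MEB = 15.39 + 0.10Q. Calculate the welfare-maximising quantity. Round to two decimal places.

Q* = 19.55

Social marginal benefit = demand + MEB = 129.37 - 3.19Q.
Set SMB = MC: 129.37 - 3.19Q = 7.39 + 3.05Q → Q* = 19.5481.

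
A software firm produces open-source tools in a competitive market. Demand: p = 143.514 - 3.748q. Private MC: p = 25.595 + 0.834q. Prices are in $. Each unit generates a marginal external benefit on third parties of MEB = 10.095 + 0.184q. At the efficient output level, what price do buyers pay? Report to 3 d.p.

P = $34.420

Social marginal cost = private MC − MEB = 15.500 + 0.650q.
Set SMC = demand: 15.500 + 0.650q = 143.514 - 3.748q → q* = 29.1073.
Consumer price on the demand curve at q*: 143.514 − 3.748×29.1073 = 34.4198.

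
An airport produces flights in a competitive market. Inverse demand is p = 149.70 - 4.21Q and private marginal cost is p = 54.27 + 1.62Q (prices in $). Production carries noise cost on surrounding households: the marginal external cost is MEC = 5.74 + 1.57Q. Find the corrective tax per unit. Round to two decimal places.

Social marginal cost = private MC + MEC = 60.01 + 3.19Q.
Set SMC = demand: 60.01 + 3.19Q = 149.70 - 4.21Q → Q* = 12.1203.
The Pigouvian tax equals MEC at Q*: 5.74 + 1.57×12.1203 = 24.7689.

tax = $24.77 per unit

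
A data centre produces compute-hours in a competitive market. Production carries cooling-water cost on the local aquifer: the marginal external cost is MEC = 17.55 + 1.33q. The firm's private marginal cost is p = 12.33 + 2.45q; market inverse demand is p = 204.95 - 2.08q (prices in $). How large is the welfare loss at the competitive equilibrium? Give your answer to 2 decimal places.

Market equilibrium (private): 12.33 + 2.45q = 204.95 - 2.08q → q_m = 42.5210.
Social marginal cost = private MC + MEC = 29.88 + 3.78q.
Set SMC = demand: 29.88 + 3.78q = 204.95 - 2.08q → q* = 29.8754.
The loss is the area between SMC and demand from q* to q_m; with linear curves that's a triangle of height MEC(q_m).
DWL = ½ × 12.6456 × 74.1029 = 468.5378.

DWL = $468.54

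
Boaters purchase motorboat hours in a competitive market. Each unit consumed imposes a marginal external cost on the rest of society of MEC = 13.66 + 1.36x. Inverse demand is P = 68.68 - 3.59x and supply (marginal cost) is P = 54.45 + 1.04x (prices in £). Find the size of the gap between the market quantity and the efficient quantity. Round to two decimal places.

2.98 units

Market equilibrium (private): 54.45 + 1.04x = 68.68 - 3.59x → x_m = 3.0734.
Social marginal benefit = demand − MEC = 55.02 - 4.95x.
Set SMB = MC: 55.02 - 4.95x = 54.45 + 1.04x → x* = 0.0952.
Gap = |3.0734 − 0.0952| = 2.9782.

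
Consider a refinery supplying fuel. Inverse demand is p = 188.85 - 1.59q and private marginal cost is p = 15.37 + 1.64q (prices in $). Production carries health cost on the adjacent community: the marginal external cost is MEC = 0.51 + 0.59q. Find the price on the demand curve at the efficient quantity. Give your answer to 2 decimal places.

P = $116.85

Social marginal cost = private MC + MEC = 15.88 + 2.23q.
Set SMC = demand: 15.88 + 2.23q = 188.85 - 1.59q → q* = 45.2801.
Consumer price on the demand curve at q*: 188.85 − 1.59×45.2801 = 116.8546.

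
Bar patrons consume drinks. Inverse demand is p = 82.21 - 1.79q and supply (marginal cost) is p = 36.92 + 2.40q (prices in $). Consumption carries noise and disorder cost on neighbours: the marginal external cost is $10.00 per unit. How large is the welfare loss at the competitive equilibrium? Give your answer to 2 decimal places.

DWL = $11.93

Market equilibrium (private): 36.92 + 2.40q = 82.21 - 1.79q → q_m = 10.8091.
Social marginal benefit = demand − MEC = 72.21 - 1.79q.
Set SMB = MC: 72.21 - 1.79q = 36.92 + 2.40q → q* = 8.4224.
Between q* and q_m the wedge MC − SMB runs linearly from 0 to MEC(q_m), so the loss is a triangle.
DWL = ½ × 2.3867 × 10.0000 = 11.9335.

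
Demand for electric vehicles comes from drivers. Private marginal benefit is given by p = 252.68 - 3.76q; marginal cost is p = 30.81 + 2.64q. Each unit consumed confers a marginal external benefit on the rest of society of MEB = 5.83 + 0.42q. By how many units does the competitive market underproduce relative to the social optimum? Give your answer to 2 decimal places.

Market equilibrium (private): 30.81 + 2.64q = 252.68 - 3.76q → q_m = 34.6672.
Social marginal benefit = demand + MEB = 258.51 - 3.34q.
Set SMB = MC: 258.51 - 3.34q = 30.81 + 2.64q → q* = 38.0769.
Gap = |34.6672 − 38.0769| = 3.4097.

3.41 units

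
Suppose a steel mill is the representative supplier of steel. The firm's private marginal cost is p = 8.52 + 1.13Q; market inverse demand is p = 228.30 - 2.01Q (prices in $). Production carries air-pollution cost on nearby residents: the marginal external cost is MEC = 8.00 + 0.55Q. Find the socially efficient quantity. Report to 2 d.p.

Social marginal cost = private MC + MEC = 16.52 + 1.68Q.
Set SMC = demand: 16.52 + 1.68Q = 228.30 - 2.01Q → Q* = 57.3930.

Q* = 57.39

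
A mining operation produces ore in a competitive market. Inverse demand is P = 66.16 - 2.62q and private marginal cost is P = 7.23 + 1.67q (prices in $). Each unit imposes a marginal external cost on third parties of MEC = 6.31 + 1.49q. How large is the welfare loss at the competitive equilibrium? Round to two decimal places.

DWL = $62.03

Market equilibrium (private): 7.23 + 1.67q = 66.16 - 2.62q → q_m = 13.7366.
Social marginal cost = private MC + MEC = 13.54 + 3.16q.
Set SMC = demand: 13.54 + 3.16q = 66.16 - 2.62q → q* = 9.1038.
The loss is the area between SMC and demand from q* to q_m; with linear curves that's a triangle of height MEC(q_m).
DWL = ½ × 4.6328 × 26.7775 = 62.0274.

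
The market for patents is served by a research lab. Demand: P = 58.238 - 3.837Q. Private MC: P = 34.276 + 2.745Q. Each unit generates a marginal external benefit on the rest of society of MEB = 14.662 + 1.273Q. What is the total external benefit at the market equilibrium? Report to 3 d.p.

61.813

Market equilibrium (private): 34.276 + 2.745Q = 58.238 - 3.837Q → Q_m = 3.6405.
Total external benefit = ∫₀^{Q_m} (14.662 + 1.273Q) dQ = 14.662×3.6405 + ½×1.273×3.6405² = 61.8127.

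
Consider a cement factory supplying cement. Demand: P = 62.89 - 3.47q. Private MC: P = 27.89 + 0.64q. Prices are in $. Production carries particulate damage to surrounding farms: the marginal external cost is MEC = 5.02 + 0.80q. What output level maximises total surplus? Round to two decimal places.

Social marginal cost = private MC + MEC = 32.91 + 1.44q.
Set SMC = demand: 32.91 + 1.44q = 62.89 - 3.47q → q* = 6.1059.

q* = 6.11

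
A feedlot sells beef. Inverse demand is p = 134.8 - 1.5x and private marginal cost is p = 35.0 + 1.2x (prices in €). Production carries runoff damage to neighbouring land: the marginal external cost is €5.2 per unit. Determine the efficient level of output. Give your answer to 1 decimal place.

Social marginal cost = private MC + MEC = 40.2 + 1.2x.
Set SMC = demand: 40.2 + 1.2x = 134.8 - 1.5x → x* = 35.0370.

x* = 35.0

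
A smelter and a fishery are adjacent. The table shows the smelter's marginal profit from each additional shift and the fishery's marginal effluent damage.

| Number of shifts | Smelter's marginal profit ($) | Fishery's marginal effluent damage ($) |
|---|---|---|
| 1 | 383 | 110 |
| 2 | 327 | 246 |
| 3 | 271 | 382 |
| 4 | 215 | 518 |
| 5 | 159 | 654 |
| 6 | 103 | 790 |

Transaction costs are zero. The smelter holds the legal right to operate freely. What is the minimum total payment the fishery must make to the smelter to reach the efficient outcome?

Left alone the smelter would choose level 6 (marginal profit stays positive).
Efficient level: k* = 2 (marginal profit ≥ marginal effluent damage through 2).
The fishery must at least cover the smelter's forgone profit from cutting 6→2: 271 + 215 + 159 + 103 = 748.

$748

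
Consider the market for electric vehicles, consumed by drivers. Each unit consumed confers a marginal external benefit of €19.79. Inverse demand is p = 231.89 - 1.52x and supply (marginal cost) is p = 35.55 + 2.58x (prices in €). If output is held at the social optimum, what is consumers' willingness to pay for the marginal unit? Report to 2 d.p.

P = €151.76

Social marginal benefit = demand + MEB = 251.68 - 1.52x.
Set SMB = MC: 251.68 - 1.52x = 35.55 + 2.58x → x* = 52.7146.
Consumer price on the demand curve at x*: 231.89 − 1.52×52.7146 = 151.7638.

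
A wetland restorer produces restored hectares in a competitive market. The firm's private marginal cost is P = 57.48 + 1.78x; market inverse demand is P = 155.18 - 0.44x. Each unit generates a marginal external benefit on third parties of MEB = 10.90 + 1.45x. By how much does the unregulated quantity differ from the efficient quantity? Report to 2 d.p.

Market equilibrium (private): 57.48 + 1.78x = 155.18 - 0.44x → x_m = 44.0090.
Social marginal cost = private MC − MEB = 46.58 + 0.33x.
Set SMC = demand: 46.58 + 0.33x = 155.18 - 0.44x → x* = 141.0390.
Gap = |44.0090 − 141.0390| = 97.0300.

97.03 units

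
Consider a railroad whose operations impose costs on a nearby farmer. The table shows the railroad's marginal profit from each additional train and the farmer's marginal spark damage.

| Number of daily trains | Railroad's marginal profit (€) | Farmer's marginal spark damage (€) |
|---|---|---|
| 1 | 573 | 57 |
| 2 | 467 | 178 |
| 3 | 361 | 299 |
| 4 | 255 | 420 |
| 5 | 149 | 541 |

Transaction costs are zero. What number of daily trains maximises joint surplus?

3

Bargaining reaches the level where marginal profit last exceeds marginal spark damage.
That holds through level 3 (361 ≥ 299) but not at 4 (255 < 420).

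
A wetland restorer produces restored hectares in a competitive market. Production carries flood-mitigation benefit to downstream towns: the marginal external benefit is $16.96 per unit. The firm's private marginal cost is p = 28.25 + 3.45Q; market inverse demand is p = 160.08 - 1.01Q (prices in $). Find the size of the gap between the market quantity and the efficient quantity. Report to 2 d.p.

3.80 units

Market equilibrium (private): 28.25 + 3.45Q = 160.08 - 1.01Q → Q_m = 29.5583.
Social marginal cost = private MC − MEB = 11.29 + 3.45Q.
Set SMC = demand: 11.29 + 3.45Q = 160.08 - 1.01Q → Q* = 33.3610.
Gap = |29.5583 − 33.3610| = 3.8027.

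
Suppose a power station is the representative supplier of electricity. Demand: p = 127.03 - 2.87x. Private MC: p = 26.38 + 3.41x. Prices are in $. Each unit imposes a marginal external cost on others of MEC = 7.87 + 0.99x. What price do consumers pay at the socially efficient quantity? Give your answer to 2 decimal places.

P = $90.40

Social marginal cost = private MC + MEC = 34.25 + 4.40x.
Set SMC = demand: 34.25 + 4.40x = 127.03 - 2.87x → x* = 12.7620.
Consumer price on the demand curve at x*: 127.03 − 2.87×12.7620 = 90.4031.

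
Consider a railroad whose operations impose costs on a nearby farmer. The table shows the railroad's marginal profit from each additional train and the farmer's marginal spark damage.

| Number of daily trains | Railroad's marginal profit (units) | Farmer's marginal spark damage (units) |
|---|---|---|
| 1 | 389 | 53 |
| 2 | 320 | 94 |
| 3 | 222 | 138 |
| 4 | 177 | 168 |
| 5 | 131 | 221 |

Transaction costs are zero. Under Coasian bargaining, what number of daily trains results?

4

Bargaining reaches the level where marginal profit last exceeds marginal spark damage.
That holds through level 4 (177 ≥ 168) but not at 5 (131 < 221).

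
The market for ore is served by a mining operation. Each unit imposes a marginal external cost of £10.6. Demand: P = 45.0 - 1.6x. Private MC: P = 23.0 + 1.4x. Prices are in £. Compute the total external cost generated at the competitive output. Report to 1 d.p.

Market equilibrium (private): 23.0 + 1.4x = 45.0 - 1.6x → x_m = 7.3333.
Total external cost = MEC × x_m = 10.6 × 7.3333 = 77.7330.

£77.7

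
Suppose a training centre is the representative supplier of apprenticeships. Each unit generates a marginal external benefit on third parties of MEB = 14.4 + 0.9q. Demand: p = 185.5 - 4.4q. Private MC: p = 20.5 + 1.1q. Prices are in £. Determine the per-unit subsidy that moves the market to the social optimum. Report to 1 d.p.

subsidy = £49.5 per unit

Social marginal cost = private MC − MEB = 6.1 + 0.2q.
Set SMC = demand: 6.1 + 0.2q = 185.5 - 4.4q → q* = 39.0000.
The Pigouvian subsidy equals MEB at q*: 14.4 + 0.9×39.0000 = 49.5000.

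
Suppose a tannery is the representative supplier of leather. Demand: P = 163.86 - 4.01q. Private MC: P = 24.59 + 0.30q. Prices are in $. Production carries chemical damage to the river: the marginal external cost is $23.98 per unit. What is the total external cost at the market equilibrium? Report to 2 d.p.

Market equilibrium (private): 24.59 + 0.30q = 163.86 - 4.01q → q_m = 32.3132.
Total external cost = MEC × q_m = 23.98 × 32.3132 = 774.8705.

$774.87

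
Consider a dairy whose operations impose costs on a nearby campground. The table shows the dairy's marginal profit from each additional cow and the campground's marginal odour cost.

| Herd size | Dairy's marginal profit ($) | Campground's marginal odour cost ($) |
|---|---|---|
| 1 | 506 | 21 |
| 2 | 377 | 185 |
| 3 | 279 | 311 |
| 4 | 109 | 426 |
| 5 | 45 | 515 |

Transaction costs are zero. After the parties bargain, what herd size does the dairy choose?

Bargaining reaches the level where marginal profit last exceeds marginal odour cost.
That holds through level 2 (377 ≥ 185) but not at 3 (279 < 311).

2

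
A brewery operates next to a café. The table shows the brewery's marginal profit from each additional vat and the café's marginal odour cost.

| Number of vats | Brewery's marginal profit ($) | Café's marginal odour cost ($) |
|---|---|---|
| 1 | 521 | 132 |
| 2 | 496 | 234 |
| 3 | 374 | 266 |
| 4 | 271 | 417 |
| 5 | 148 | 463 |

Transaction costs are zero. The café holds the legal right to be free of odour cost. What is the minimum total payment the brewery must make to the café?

Efficient level: marginal profit ≥ marginal odour cost through level 3, so k* = 3.
With the café holding the right, the brewery must at least compensate total damage at k*: 132 + 234 + 266 = 632.

$632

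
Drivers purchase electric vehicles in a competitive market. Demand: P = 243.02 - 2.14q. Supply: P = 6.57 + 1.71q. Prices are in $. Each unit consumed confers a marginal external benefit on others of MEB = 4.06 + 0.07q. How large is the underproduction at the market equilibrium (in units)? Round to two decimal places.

2.21 units

Market equilibrium (private): 6.57 + 1.71q = 243.02 - 2.14q → q_m = 61.4156.
Social marginal benefit = demand + MEB = 247.08 - 2.07q.
Set SMB = MC: 247.08 - 2.07q = 6.57 + 1.71q → q* = 63.6270.
Gap = |61.4156 − 63.6270| = 2.2114.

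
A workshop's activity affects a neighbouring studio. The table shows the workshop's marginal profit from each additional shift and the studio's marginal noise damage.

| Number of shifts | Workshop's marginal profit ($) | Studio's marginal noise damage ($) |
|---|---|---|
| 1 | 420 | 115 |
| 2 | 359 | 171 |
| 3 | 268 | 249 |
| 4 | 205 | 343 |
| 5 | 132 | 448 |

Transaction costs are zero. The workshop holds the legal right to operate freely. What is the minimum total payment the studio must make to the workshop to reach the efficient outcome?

$337

Left alone the workshop would choose level 5 (marginal profit stays positive).
Efficient level: k* = 3 (marginal profit ≥ marginal noise damage through 3).
The studio must at least cover the workshop's forgone profit from cutting 5→3: 205 + 132 = 337.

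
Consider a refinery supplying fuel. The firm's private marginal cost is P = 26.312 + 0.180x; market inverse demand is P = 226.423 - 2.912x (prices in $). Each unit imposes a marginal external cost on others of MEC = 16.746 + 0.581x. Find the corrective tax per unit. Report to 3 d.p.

tax = $45.751 per unit

Social marginal cost = private MC + MEC = 43.058 + 0.761x.
Set SMC = demand: 43.058 + 0.761x = 226.423 - 2.912x → x* = 49.9224.
The Pigouvian tax equals MEC at x*: 16.746 + 0.581×49.9224 = 45.7509.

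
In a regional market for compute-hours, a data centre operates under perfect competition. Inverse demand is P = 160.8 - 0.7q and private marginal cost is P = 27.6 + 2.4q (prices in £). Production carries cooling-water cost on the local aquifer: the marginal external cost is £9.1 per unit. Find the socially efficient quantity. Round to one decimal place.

q* = 40.0

Social marginal cost = private MC + MEC = 36.7 + 2.4q.
Set SMC = demand: 36.7 + 2.4q = 160.8 - 0.7q → q* = 40.0323.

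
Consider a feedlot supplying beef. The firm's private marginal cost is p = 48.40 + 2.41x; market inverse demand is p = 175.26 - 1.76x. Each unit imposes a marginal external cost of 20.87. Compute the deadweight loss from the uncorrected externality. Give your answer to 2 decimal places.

DWL = 52.23

Market equilibrium (private): 48.40 + 2.41x = 175.26 - 1.76x → x_m = 30.4221.
Social marginal cost = private MC + MEC = 69.27 + 2.41x.
Set SMC = demand: 69.27 + 2.41x = 175.26 - 1.76x → x* = 25.4173.
The loss is the area between SMC and demand from x* to x_m; with linear curves that's a triangle of height MEC(x_m).
DWL = ½ × 5.0048 × 20.8700 = 52.2251.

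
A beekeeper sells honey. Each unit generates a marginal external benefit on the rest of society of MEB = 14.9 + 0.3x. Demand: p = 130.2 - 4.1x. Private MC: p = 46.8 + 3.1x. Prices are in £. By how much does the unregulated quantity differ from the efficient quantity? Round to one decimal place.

Market equilibrium (private): 46.8 + 3.1x = 130.2 - 4.1x → x_m = 11.5833.
Social marginal cost = private MC − MEB = 31.9 + 2.8x.
Set SMC = demand: 31.9 + 2.8x = 130.2 - 4.1x → x* = 14.2464.
Gap = |11.5833 − 14.2464| = 2.6631.

2.7 units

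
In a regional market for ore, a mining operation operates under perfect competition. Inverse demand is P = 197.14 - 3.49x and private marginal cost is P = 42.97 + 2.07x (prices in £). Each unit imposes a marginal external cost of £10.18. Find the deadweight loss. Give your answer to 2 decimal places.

DWL = £9.32

Market equilibrium (private): 42.97 + 2.07x = 197.14 - 3.49x → x_m = 27.7284.
Social marginal cost = private MC + MEC = 53.15 + 2.07x.
Set SMC = demand: 53.15 + 2.07x = 197.14 - 3.49x → x* = 25.8975.
The welfare-loss triangle has base |x_m − x*| and height MEC(x_m) (the vertical gap between SMC and demand is zero at x* and MEC at x_m).
DWL = ½ × 1.8309 × 10.1800 = 9.3193.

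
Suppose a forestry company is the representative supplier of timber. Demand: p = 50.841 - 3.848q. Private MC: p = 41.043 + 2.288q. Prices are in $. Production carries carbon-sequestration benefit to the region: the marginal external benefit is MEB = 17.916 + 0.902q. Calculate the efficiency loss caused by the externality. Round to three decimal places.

DWL = $35.792

Market equilibrium (private): 41.043 + 2.288q = 50.841 - 3.848q → q_m = 1.5968.
Social marginal cost = private MC − MEB = 23.127 + 1.386q.
Set SMC = demand: 23.127 + 1.386q = 50.841 - 3.848q → q* = 5.2950.
The loss is the area between SMC and demand from q* to q_m; with linear curves that's a triangle of height MEB(q_m).
DWL = ½ × 3.6982 × 19.3563 = 35.7917.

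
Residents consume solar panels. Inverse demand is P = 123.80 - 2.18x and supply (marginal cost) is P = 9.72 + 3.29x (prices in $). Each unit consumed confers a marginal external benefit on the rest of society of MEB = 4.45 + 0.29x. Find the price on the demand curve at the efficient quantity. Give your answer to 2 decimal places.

Social marginal benefit = demand + MEB = 128.25 - 1.89x.
Set SMB = MC: 128.25 - 1.89x = 9.72 + 3.29x → x* = 22.8822.
Consumer price on the demand curve at x*: 123.80 − 2.18×22.8822 = 73.9168.

P = $73.92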